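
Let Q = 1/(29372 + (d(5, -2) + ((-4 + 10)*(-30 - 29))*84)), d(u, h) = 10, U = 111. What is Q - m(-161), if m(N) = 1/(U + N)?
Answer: 76/4425 ≈ 0.017175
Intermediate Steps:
m(N) = 1/(111 + N)
Q = -1/354 (Q = 1/(29372 + (10 + ((-4 + 10)*(-30 - 29))*84)) = 1/(29372 + (10 + (6*(-59))*84)) = 1/(29372 + (10 - 354*84)) = 1/(29372 + (10 - 29736)) = 1/(29372 - 29726) = 1/(-354) = -1/354 ≈ -0.0028249)
Q - m(-161) = -1/354 - 1/(111 - 161) = -1/354 - 1/(-50) = -1/354 - 1*(-1/50) = -1/354 + 1/50 = 76/4425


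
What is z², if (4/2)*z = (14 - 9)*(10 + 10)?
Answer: 2500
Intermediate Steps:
z = 50 (z = ((14 - 9)*(10 + 10))/2 = (5*20)/2 = (½)*100 = 50)
z² = 50² = 2500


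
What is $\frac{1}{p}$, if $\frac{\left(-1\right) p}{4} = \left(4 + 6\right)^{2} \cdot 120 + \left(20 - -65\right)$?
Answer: $- \frac{1}{48340} \approx -2.0687 \cdot 10^{-5}$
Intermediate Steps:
$p = -48340$ ($p = - 4 \left(\left(4 + 6\right)^{2} \cdot 120 + \left(20 - -65\right)\right) = - 4 \left(10^{2} \cdot 120 + \left(20 + 65\right)\right) = - 4 \left(100 \cdot 120 + 85\right) = - 4 \left(12000 + 85\right) = \left(-4\right) 12085 = -48340$)
$\frac{1}{p} = \frac{1}{-48340} = - \frac{1}{48340}$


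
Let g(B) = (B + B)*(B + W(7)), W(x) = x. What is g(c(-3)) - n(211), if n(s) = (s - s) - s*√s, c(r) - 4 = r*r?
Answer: 520 + 211*√211 ≈ 3585.0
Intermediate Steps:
c(r) = 4 + r² (c(r) = 4 + r*r = 4 + r²)
n(s) = -s^(3/2) (n(s) = 0 - s^(3/2) = -s^(3/2))
g(B) = 2*B*(7 + B) (g(B) = (B + B)*(B + 7) = (2*B)*(7 + B) = 2*B*(7 + B))
g(c(-3)) - n(211) = 2*(4 + (-3)²)*(7 + (4 + (-3)²)) - (-1)*211^(3/2) = 2*(4 + 9)*(7 + (4 + 9)) - (-1)*211*√211 = 2*13*(7 + 13) - (-211)*√211 = 2*13*20 + 211*√211 = 520 + 211*√211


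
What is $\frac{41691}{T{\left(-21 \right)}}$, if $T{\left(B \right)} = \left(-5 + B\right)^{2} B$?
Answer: $- \frac{1069}{364} \approx -2.9368$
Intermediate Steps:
$T{\left(B \right)} = B \left(-5 + B\right)^{2}$
$\frac{41691}{T{\left(-21 \right)}} = \frac{41691}{\left(-21\right) \left(-5 - 21\right)^{2}} = \frac{41691}{\left(-21\right) \left(-26\right)^{2}} = \frac{41691}{\left(-21\right) 676} = \frac{41691}{-14196} = 41691 \left(- \frac{1}{14196}\right) = - \frac{1069}{364}$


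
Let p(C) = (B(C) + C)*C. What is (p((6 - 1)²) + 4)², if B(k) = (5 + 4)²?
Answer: 7043716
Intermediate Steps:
B(k) = 81 (B(k) = 9² = 81)
p(C) = C*(81 + C) (p(C) = (81 + C)*C = C*(81 + C))
(p((6 - 1)²) + 4)² = ((6 - 1)²*(81 + (6 - 1)²) + 4)² = (5²*(81 + 5²) + 4)² = (25*(81 + 25) + 4)² = (25*106 + 4)² = (2650 + 4)² = 2654² = 7043716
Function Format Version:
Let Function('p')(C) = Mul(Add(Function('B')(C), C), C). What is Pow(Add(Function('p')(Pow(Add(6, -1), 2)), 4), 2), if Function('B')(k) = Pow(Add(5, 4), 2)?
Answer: 7043716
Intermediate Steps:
Function('B')(k) = 81 (Function('B')(k) = Pow(9, 2) = 81)
Function('p')(C) = Mul(C, Add(81, C)) (Function('p')(C) = Mul(Add(81, C), C) = Mul(C, Add(81, C)))
Pow(Add(Function('p')(Pow(Add(6, -1), 2)), 4), 2) = Pow(Add(Mul(Pow(Add(6, -1), 2), Add(81, Pow(Add(6, -1), 2))), 4), 2) = Pow(Add(Mul(Pow(5, 2), Add(81, Pow(5, 2))), 4), 2) = Pow(Add(Mul(25, Add(81, 25)), 4), 2) = Pow(Add(Mul(25, 106), 4), 2) = Pow(Add(2650, 4), 2) = Pow(2654, 2) = 7043716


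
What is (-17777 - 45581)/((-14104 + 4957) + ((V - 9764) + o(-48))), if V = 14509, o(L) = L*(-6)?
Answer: 31679/2057 ≈ 15.401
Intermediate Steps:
o(L) = -6*L
(-17777 - 45581)/((-14104 + 4957) + ((V - 9764) + o(-48))) = (-17777 - 45581)/((-14104 + 4957) + ((14509 - 9764) - 6*(-48))) = -63358/(-9147 + (4745 + 288)) = -63358/(-9147 + 5033) = -63358/(-4114) = -63358*(-1/4114) = 31679/2057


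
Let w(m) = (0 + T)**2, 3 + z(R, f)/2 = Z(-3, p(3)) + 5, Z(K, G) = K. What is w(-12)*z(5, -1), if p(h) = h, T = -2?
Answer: -8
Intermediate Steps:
z(R, f) = -2 (z(R, f) = -6 + 2*(-3 + 5) = -6 + 2*2 = -6 + 4 = -2)
w(m) = 4 (w(m) = (0 - 2)**2 = (-2)**2 = 4)
w(-12)*z(5, -1) = 4*(-2) = -8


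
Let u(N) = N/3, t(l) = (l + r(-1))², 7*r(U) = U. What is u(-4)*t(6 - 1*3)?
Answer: -1600/147 ≈ -10.884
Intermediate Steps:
r(U) = U/7
t(l) = (-⅐ + l)² (t(l) = (l + (⅐)*(-1))² = (l - ⅐)² = (-⅐ + l)²)
u(N) = N/3 (u(N) = N*(⅓) = N/3)
u(-4)*t(6 - 1*3) = ((⅓)*(-4))*((-1 + 7*(6 - 1*3))²/49) = -4*(-1 + 7*(6 - 3))²/147 = -4*(-1 + 7*3)²/147 = -4*(-1 + 21)²/147 = -4*20²/147 = -4*400/147 = -4/3*400/49 = -1600/147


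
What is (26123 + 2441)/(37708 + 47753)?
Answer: 28564/85461 ≈ 0.33423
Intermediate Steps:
(26123 + 2441)/(37708 + 47753) = 28564/85461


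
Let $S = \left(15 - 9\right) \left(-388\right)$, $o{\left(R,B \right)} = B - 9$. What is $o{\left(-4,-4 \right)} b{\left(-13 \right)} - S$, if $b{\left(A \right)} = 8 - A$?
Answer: $2055$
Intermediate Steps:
$o{\left(R,B \right)} = -9 + B$
$S = -2328$ ($S = \left(15 - 9\right) \left(-388\right) = 6 \left(-388\right) = -2328$)
$o{\left(-4,-4 \right)} b{\left(-13 \right)} - S = \left(-9 - 4\right) \left(8 - -13\right) - -2328 = - 13 \left(8 + 13\right) + 2328 = \left(-13\right) 21 + 2328 = -273 + 2328 = 2055$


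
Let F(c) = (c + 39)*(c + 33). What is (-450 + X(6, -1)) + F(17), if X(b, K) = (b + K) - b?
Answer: 2349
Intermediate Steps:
F(c) = (33 + c)*(39 + c) (F(c) = (39 + c)*(33 + c) = (33 + c)*(39 + c))
X(b, K) = K (X(b, K) = (K + b) - b = K)
(-450 + X(6, -1)) + F(17) = (-450 - 1) + (1287 + 17² + 72*17) = -451 + (1287 + 289 + 1224) = -451 + 2800 = 2349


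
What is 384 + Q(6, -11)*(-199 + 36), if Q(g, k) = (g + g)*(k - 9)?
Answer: 39504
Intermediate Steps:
Q(g, k) = 2*g*(-9 + k) (Q(g, k) = (2*g)*(-9 + k) = 2*g*(-9 + k))
384 + Q(6, -11)*(-199 + 36) = 384 + (2*6*(-9 - 11))*(-199 + 36) = 384 + (2*6*(-20))*(-163) = 384 - 240*(-163) = 384 + 39120 = 39504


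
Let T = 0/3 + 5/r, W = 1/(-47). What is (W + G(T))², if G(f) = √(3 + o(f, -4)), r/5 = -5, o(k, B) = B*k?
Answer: 41976/11045 - 2*√95/235 ≈ 3.7175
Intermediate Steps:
r = -25 (r = 5*(-5) = -25)
W = -1/47 ≈ -0.021277
T = -⅕ (T = 0/3 + 5/(-25) = 0*(⅓) + 5*(-1/25) = 0 - ⅕ = -⅕ ≈ -0.20000)
G(f) = √(3 - 4*f)
(W + G(T))² = (-1/47 + √(3 - 4*(-⅕)))² = (-1/47 + √(3 + ⅘))² = (-1/47 + √(19/5))² = (-1/47 + √95/5)²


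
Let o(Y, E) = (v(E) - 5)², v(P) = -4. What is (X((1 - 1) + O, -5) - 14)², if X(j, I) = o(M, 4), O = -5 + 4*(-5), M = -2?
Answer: 4489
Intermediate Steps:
O = -25 (O = -5 - 20 = -25)
o(Y, E) = 81 (o(Y, E) = (-4 - 5)² = (-9)² = 81)
X(j, I) = 81
(X((1 - 1) + O, -5) - 14)² = (81 - 14)² = 67² = 4489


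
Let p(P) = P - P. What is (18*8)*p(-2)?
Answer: 0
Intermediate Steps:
p(P) = 0
(18*8)*p(-2) = (18*8)*0 = 144*0 = 0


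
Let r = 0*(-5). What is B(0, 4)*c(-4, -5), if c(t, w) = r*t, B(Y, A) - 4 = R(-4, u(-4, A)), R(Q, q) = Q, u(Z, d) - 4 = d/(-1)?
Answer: 0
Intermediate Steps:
u(Z, d) = 4 - d (u(Z, d) = 4 + d/(-1) = 4 + d*(-1) = 4 - d)
r = 0
B(Y, A) = 0 (B(Y, A) = 4 - 4 = 0)
c(t, w) = 0 (c(t, w) = 0*t = 0)
B(0, 4)*c(-4, -5) = 0*0 = 0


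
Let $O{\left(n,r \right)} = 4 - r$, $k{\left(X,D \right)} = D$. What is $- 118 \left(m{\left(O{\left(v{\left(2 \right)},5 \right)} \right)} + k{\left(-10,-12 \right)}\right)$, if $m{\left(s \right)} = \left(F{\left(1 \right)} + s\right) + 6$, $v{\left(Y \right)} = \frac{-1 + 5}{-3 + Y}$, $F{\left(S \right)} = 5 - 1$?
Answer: $354$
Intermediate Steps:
$F{\left(S \right)} = 4$
$v{\left(Y \right)} = \frac{4}{-3 + Y}$
$m{\left(s \right)} = 10 + s$ ($m{\left(s \right)} = \left(4 + s\right) + 6 = 10 + s$)
$- 118 \left(m{\left(O{\left(v{\left(2 \right)},5 \right)} \right)} + k{\left(-10,-12 \right)}\right) = - 118 \left(\left(10 + \left(4 - 5\right)\right) - 12\right) = - 118 \left(\left(10 - 1\right) - 12\right) = - 118 \left(9 - 12\right) = \left(-118\right) \left(-3\right) = 354$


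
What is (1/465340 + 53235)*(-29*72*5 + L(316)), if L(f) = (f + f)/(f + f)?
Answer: -258598821591539/465340 ≈ -5.5572e+8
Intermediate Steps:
L(f) = 1 (L(f) = (2*f)/((2*f)) = (2*f)*(1/(2*f)) = 1)
(1/465340 + 53235)*(-29*72*5 + L(316)) = (1/465340 + 53235)*(-29*72*5 + 1) = (1/465340 + 53235)*(-2088*5 + 1) = 24772374901*(-10440 + 1)/465340 = (24772374901/465340)*(-10439) = -258598821591539/465340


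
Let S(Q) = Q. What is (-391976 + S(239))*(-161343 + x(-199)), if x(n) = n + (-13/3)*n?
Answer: 62944170581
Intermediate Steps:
x(n) = -10*n/3 (x(n) = n + (-13*⅓)*n = n - 13*n/3 = -10*n/3)
(-391976 + S(239))*(-161343 + x(-199)) = (-391976 + 239)*(-161343 - 10/3*(-199)) = -391737*(-161343 + 1990/3) = -391737*(-482039/3) = 62944170581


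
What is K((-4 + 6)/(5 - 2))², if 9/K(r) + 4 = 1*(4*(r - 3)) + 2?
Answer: 729/1156 ≈ 0.63062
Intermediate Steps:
K(r) = 9/(-14 + 4*r) (K(r) = 9/(-4 + (1*(4*(r - 3)) + 2)) = 9/(-4 + (1*(4*(-3 + r)) + 2)) = 9/(-4 + (1*(-12 + 4*r) + 2)) = 9/(-4 + ((-12 + 4*r) + 2)) = 9/(-4 + (-10 + 4*r)) = 9/(-14 + 4*r))
K((-4 + 6)/(5 - 2))² = (9/(2*(-7 + 2*((-4 + 6)/(5 - 2)))))² = (9/(2*(-7 + 2*(2/3))))² = (9/(2*(-7 + 2*(2*(⅓)))))² = (9/(2*(-7 + 2*(⅔))))² = (9/(2*(-7 + 4/3)))² = (9/(2*(-17/3)))² = ((9/2)*(-3/17))² = (-27/34)² = 729/1156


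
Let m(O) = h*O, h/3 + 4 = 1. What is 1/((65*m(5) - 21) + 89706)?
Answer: 1/86760 ≈ 1.1526e-5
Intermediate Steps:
h = -9 (h = -12 + 3*1 = -12 + 3 = -9)
m(O) = -9*O
1/((65*m(5) - 21) + 89706) = 1/((65*(-9*5) - 21) + 89706) = 1/((65*(-45) - 21) + 89706) = 1/((-2925 - 21) + 89706) = 1/(-2946 + 89706) = 1/86760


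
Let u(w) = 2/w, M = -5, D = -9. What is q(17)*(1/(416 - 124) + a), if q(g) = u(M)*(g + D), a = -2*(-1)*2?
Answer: -4676/365 ≈ -12.811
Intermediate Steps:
a = 4 (a = 2*2 = 4)
q(g) = 18/5 - 2*g/5 (q(g) = (2/(-5))*(g - 9) = (2*(-⅕))*(-9 + g) = -2*(-9 + g)/5 = 18/5 - 2*g/5)
q(17)*(1/(416 - 124) + a) = (18/5 - ⅖*17)*(1/(416 - 124) + 4) = (18/5 - 34/5)*(1/292 + 4) = -16*(1/292 + 4)/5 = -16/5*1169/292 = -4676/365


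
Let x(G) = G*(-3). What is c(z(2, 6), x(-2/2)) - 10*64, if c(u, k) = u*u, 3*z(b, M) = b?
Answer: -5756/9 ≈ -639.56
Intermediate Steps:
z(b, M) = b/3
x(G) = -3*G
c(u, k) = u**2
c(z(2, 6), x(-2/2)) - 10*64 = ((1/3)*2)**2 - 10*64 = (2/3)**2 - 640 = 4/9 - 640 = -5756/9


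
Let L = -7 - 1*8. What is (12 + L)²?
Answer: 9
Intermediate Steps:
L = -15 (L = -7 - 8 = -15)
(12 + L)² = (12 - 15)² = (-3)² = 9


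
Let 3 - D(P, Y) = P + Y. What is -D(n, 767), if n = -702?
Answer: 62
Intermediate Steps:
D(P, Y) = 3 - P - Y (D(P, Y) = 3 - (P + Y) = 3 + (-P - Y) = 3 - P - Y)
-D(n, 767) = -(3 - 1*(-702) - 1*767) = -(3 + 702 - 767) = -1*(-62) = 62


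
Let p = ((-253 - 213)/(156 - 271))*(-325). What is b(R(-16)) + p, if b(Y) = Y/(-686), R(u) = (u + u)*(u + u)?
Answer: -10401246/7889 ≈ -1318.4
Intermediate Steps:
R(u) = 4*u² (R(u) = (2*u)*(2*u) = 4*u²)
b(Y) = -Y/686 (b(Y) = Y*(-1/686) = -Y/686)
p = -30290/23 (p = -466/(-115)*(-325) = -466*(-1/115)*(-325) = (466/115)*(-325) = -30290/23 ≈ -1317.0)
b(R(-16)) + p = -2*(-16)²/343 - 30290/23 = -2*256/343 - 30290/23 = -1/686*1024 - 30290/23 = -512/343 - 30290/23 = -10401246/7889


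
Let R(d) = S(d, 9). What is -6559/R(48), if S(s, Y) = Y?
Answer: -6559/9 ≈ -728.78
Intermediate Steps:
R(d) = 9
-6559/R(48) = -6559/9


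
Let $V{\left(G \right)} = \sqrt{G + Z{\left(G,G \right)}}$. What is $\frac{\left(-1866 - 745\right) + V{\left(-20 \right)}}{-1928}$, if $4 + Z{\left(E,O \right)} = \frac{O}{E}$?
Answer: $\frac{2611}{1928} - \frac{i \sqrt{23}}{1928} \approx 1.3543 - 0.0024875 i$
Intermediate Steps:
$Z{\left(E,O \right)} = -4 + \frac{O}{E}$
$V{\left(G \right)} = \sqrt{-3 + G}$ ($V{\left(G \right)} = \sqrt{G - \left(4 - \frac{G}{G}\right)} = \sqrt{G + \left(-4 + 1\right)} = \sqrt{G - 3} = \sqrt{-3 + G}$)
$\frac{\left(-1866 - 745\right) + V{\left(-20 \right)}}{-1928} = \frac{\left(-1866 - 745\right) + \sqrt{-3 - 20}}{-1928} = \left(-2611 + \sqrt{-23}\right) \left(- \frac{1}{1928}\right) = \left(-2611 + i \sqrt{23}\right) \left(- \frac{1}{1928}\right) = \frac{2611}{1928} - \frac{i \sqrt{23}}{1928}$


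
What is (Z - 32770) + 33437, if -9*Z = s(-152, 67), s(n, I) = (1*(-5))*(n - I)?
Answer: 1636/3 ≈ 545.33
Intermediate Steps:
s(n, I) = -5*n + 5*I (s(n, I) = -5*(n - I) = -5*n + 5*I)
Z = -365/3 (Z = -(-5*(-152) + 5*67)/9 = -(760 + 335)/9 = -1/9*1095 = -365/3 ≈ -121.67)
(Z - 32770) + 33437 = (-365/3 - 32770) + 33437 = -98675/3 + 33437 = 1636/3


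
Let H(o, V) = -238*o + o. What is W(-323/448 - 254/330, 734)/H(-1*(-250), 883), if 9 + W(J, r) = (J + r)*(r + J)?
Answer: -2931858069676321/323751859200000 ≈ -9.0559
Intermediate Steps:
W(J, r) = -9 + (J + r)**2 (W(J, r) = -9 + (J + r)*(r + J) = -9 + (J + r)*(J + r) = -9 + (J + r)**2)
H(o, V) = -237*o
W(-323/448 - 254/330, 734)/H(-1*(-250), 883) = (-9 + ((-323/448 - 254/330) + 734)**2)/((-(-237)*(-250))) = (-9 + ((-323*1/448 - 254*1/330) + 734)**2)/((-237*250)) = (-9 + ((-323/448 - 127/165) + 734)**2)/(-59250) = (-9 + (-110191/73920 + 734)**2)*(-1/59250) = (-9 + (54147089/73920)**2)*(-1/59250) = (-9 + 2931907247173921/5464166400)*(-1/59250) = (2931858069676321/5464166400)*(-1/59250) = -2931858069676321/323751859200000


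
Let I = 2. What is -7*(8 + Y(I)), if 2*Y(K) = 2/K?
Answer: -119/2 ≈ -59.500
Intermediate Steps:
Y(K) = 1/K (Y(K) = (2/K)/2 = 1/K)
-7*(8 + Y(I)) = -7*(8 + 1/2) = -7*(8 + ½) = -7*17/2 = -119/2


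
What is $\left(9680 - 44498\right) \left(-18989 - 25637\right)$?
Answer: $1553788068$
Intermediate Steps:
$\left(9680 - 44498\right) \left(-18989 - 25637\right) = \left(-34818\right) \left(-44626\right) = 1553788068$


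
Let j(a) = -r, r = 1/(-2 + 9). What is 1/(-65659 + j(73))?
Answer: -7/459614 ≈ -1.5230e-5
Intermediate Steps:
r = 1/7 ≈ 0.14286
j(a) = -1/7 (j(a) = -1*1/7 = -1/7)
1/(-65659 + j(73)) = 1/(-65659 - 1/7) = 1/(-459614/7) = -7/459614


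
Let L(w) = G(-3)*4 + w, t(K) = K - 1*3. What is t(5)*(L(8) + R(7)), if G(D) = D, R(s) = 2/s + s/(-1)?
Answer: -150/7 ≈ -21.429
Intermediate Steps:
t(K) = -3 + K (t(K) = K - 3 = -3 + K)
R(s) = -s + 2/s (R(s) = 2/s + s*(-1) = 2/s - s = -s + 2/s)
L(w) = -12 + w (L(w) = -3*4 + w = -12 + w)
t(5)*(L(8) + R(7)) = (-3 + 5)*((-12 + 8) + (-1*7 + 2/7)) = 2*(-4 + (-7 + 2*(⅐))) = 2*(-4 + (-7 + 2/7)) = 2*(-4 - 47/7) = 2*(-75/7) = -150/7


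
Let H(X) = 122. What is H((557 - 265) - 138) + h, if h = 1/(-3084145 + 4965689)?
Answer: 229548369/1881544 ≈ 122.00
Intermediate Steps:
h = 1/1881544 ≈ 5.3148e-7
H((557 - 265) - 138) + h = 122 + 1/1881544 = 229548369/1881544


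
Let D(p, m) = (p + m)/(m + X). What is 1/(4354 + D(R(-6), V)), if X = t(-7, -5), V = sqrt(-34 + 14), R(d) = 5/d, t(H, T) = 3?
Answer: 4546206/19796924689 - 276*I*sqrt(5)/19796924689 ≈ 0.00022964 - 3.1174e-8*I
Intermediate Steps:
V = 2*I*sqrt(5) (V = sqrt(-20) = 2*I*sqrt(5) ≈ 4.4721*I)
X = 3
D(p, m) = (m + p)/(3 + m) (D(p, m) = (p + m)/(m + 3) = (m + p)/(3 + m))
1/(4354 + D(R(-6), V)) = 1/(4354 + (2*I*sqrt(5) + 5/(-6))/(3 + 2*I*sqrt(5))) = 1/(4354 + (2*I*sqrt(5) + 5*(-1/6))/(3 + 2*I*sqrt(5))) = 1/(4354 + (2*I*sqrt(5) - 5/6)/(3 + 2*I*sqrt(5))) = 1/(4354 + (-5/6 + 2*I*sqrt(5))/(3 + 2*I*sqrt(5)))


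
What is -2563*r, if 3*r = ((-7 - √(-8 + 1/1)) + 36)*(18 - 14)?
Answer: -297308/3 + 10252*I*√7/3 ≈ -99103.0 + 9041.4*I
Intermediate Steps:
r = 116/3 - 4*I*√7/3 (r = (((-7 - √(-8 + 1/1)) + 36)*(18 - 14))/3 = (((-7 - √(-8 + 1)) + 36)*4)/3 = (((-7 - √(-7)) + 36)*4)/3 = (((-7 - I*√7) + 36)*4)/3 = ((29 - I*√7)*4)/3 = (116 - 4*I*√7)/3 = 116/3 - 4*I*√7/3 ≈ 38.667 - 3.5277*I)
-2563*r = -2563*(116/3 - 4*I*√7/3) = -297308/3 + 10252*I*√7/3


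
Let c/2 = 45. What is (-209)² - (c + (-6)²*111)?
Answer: 39595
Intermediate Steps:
c = 90 (c = 2*45 = 90)
(-209)² - (c + (-6)²*111) = (-209)² - (90 + (-6)²*111) = 43681 - (90 + 36*111) = 43681 - (90 + 3996) = 43681 - 1*4086 = 43681 - 4086 = 39595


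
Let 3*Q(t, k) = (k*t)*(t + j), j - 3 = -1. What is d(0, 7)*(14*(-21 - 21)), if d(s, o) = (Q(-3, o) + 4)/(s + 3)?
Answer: -2156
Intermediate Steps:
j = 2 (j = 3 - 1 = 2)
Q(t, k) = k*t*(2 + t)/3 (Q(t, k) = ((k*t)*(t + 2))/3 = ((k*t)*(2 + t))/3 = (k*t*(2 + t))/3 = k*t*(2 + t)/3)
d(s, o) = (4 + o)/(3 + s) (d(s, o) = ((⅓)*o*(-3)*(2 - 3) + 4)/(s + 3) = ((⅓)*o*(-3)*(-1) + 4)/(3 + s) = (o + 4)/(3 + s) = (4 + o)/(3 + s))
d(0, 7)*(14*(-21 - 21)) = ((4 + 7)/(3 + 0))*(14*(-21 - 21)) = (11/3)*(14*(-42)) = ((⅓)*11)*(-588) = (11/3)*(-588) = -2156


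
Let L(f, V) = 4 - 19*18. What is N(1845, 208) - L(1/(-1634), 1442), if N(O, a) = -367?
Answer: -29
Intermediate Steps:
L(f, V) = -338 (L(f, V) = 4 - 342 = -338)
N(1845, 208) - L(1/(-1634), 1442) = -367 - 1*(-338) = -367 + 338 = -29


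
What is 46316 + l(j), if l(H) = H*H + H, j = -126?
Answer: 62066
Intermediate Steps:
l(H) = H + H² (l(H) = H² + H = H + H²)
46316 + l(j) = 46316 - 126*(1 - 126) = 46316 - 126*(-125) = 46316 + 15750 = 62066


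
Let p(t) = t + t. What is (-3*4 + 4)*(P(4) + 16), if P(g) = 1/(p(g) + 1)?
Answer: -1160/9 ≈ -128.89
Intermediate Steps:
p(t) = 2*t
P(g) = 1/(1 + 2*g) (P(g) = 1/(2*g + 1) = 1/(1 + 2*g))
(-3*4 + 4)*(P(4) + 16) = (-3*4 + 4)*(1/(1 + 2*4) + 16) = (-12 + 4)*(1/(1 + 8) + 16) = -8*(1/9 + 16) = -8*(⅑ + 16) = -8*145/9 = -1160/9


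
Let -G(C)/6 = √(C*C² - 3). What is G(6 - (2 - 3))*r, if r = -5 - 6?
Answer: 132*√85 ≈ 1217.0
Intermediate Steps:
r = -11
G(C) = -6*√(-3 + C³) (G(C) = -6*√(C*C² - 3) = -6*√(C³ - 3) = -6*√(-3 + C³))
G(6 - (2 - 3))*r = -6*√(-3 + (6 - (2 - 3))³)*(-11) = -6*√(-3 + (6 - 1*(-1))³)*(-11) = -6*√(-3 + (6 + 1)³)*(-11) = -6*√(-3 + 7³)*(-11) = -6*√(-3 + 343)*(-11) = -12*√85*(-11) = 132*√85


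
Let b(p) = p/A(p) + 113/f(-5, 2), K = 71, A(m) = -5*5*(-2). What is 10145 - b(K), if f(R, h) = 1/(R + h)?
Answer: 524129/50 ≈ 10483.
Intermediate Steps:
A(m) = 50 (A(m) = -25*(-2) = 50)
b(p) = -339 + p/50 (b(p) = p/50 + 113/(1/(-5 + 2)) = p*(1/50) + 113/(1/(-3)) = p/50 + 113/(-⅓) = p/50 + 113*(-3) = p/50 - 339 = -339 + p/50)
10145 - b(K) = 10145 - (-339 + (1/50)*71) = 10145 - (-339 + 71/50) = 10145 - 1*(-16879/50) = 10145 + 16879/50 = 524129/50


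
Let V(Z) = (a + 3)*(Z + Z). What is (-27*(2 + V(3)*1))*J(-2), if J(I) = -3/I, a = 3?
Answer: -1539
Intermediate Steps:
V(Z) = 12*Z (V(Z) = (3 + 3)*(Z + Z) = 6*(2*Z) = 12*Z)
(-27*(2 + V(3)*1))*J(-2) = (-27*(2 + (12*3)*1))*(-3/(-2)) = (-27*(2 + 36*1))*(-3*(-1/2)) = -27*(2 + 36)*(3/2) = -27*38*(3/2) = -1026*3/2 = -1539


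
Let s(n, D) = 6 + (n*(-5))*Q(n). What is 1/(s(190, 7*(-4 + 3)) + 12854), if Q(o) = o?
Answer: -1/167640 ≈ -5.9652e-6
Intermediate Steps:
s(n, D) = 6 - 5*n² (s(n, D) = 6 + (n*(-5))*n = 6 + (-5*n)*n = 6 - 5*n²)
1/(s(190, 7*(-4 + 3)) + 12854) = 1/((6 - 5*190²) + 12854) = 1/((6 - 5*36100) + 12854) = 1/((6 - 180500) + 12854) = 1/(-180494 + 12854) = 1/(-167640) = -1/167640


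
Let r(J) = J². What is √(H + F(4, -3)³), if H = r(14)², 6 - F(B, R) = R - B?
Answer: √40613 ≈ 201.53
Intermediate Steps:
F(B, R) = 6 + B - R (F(B, R) = 6 - (R - B) = 6 + (B - R) = 6 + B - R)
H = 38416 (H = (14²)² = 196² = 38416)
√(H + F(4, -3)³) = √(38416 + (6 + 4 - 1*(-3))³) = √(38416 + (6 + 4 + 3)³) = √(38416 + 13³) = √(38416 + 2197) = √40613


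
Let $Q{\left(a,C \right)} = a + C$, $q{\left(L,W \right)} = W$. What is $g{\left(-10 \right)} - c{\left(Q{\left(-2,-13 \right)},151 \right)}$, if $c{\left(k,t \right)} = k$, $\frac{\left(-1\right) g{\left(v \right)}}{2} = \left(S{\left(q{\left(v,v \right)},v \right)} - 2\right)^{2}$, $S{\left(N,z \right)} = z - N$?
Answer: $7$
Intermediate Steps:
$Q{\left(a,C \right)} = C + a$
$g{\left(v \right)} = -8$ ($g{\left(v \right)} = - 2 \left(\left(v - v\right) - 2\right)^{2} = - 2 \left(0 - 2\right)^{2} = - 2 \left(-2\right)^{2} = \left(-2\right) 4 = -8$)
$g{\left(-10 \right)} - c{\left(Q{\left(-2,-13 \right)},151 \right)} = -8 - \left(-13 - 2\right) = -8 - -15 = -8 + 15 = 7$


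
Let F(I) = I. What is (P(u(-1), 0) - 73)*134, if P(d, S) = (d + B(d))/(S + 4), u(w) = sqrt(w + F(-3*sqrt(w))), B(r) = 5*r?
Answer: -9782 + 201*sqrt(-1 - 3*I) ≈ -9573.0 - 289.97*I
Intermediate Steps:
u(w) = sqrt(w - 3*sqrt(w))
P(d, S) = 6*d/(4 + S) (P(d, S) = (d + 5*d)/(S + 4) = (6*d)/(4 + S) = 6*d/(4 + S))
(P(u(-1), 0) - 73)*134 = (6*sqrt(-1 - 3*I)/(4 + 0) - 73)*134 = (6*sqrt(-1 - 3*I)/4 - 73)*134 = (6*sqrt(-1 - 3*I)*(1/4) - 73)*134 = (3*sqrt(-1 - 3*I)/2 - 73)*134 = (-73 + 3*sqrt(-1 - 3*I)/2)*134 = -9782 + 201*sqrt(-1 - 3*I)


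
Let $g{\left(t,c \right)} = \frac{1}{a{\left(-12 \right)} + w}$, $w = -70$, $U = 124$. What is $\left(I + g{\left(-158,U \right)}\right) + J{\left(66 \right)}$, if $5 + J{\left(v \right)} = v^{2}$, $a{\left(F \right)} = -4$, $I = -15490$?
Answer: $- \frac{824287}{74} \approx -11139.0$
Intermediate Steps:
$J{\left(v \right)} = -5 + v^{2}$
$g{\left(t,c \right)} = - \frac{1}{74}$ ($g{\left(t,c \right)} = \frac{1}{-4 - 70} = \frac{1}{-74} = - \frac{1}{74}$)
$\left(I + g{\left(-158,U \right)}\right) + J{\left(66 \right)} = \left(-15490 - \frac{1}{74}\right) - \left(5 - 66^{2}\right) = - \frac{1146261}{74} + \left(-5 + 4356\right) = - \frac{1146261}{74} + 4351 = - \frac{824287}{74}$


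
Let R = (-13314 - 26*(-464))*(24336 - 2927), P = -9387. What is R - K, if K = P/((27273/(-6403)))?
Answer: -243306558737/9091 ≈ -2.6763e+7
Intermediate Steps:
K = 20034987/9091 (K = -9387/(27273/(-6403)) = -9387/(27273*(-1/6403)) = -9387/(-27273/6403) = -9387*(-6403/27273) = 20034987/9091 ≈ 2203.8)
R = -26761250 (R = (-13314 + 12064)*21409 = -1250*21409 = -26761250)
R - K = -26761250 - 1*20034987/9091 = -26761250 - 20034987/9091 = -243306558737/9091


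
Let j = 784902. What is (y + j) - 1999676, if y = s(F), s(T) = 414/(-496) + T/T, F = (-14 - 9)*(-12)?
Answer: -301263911/248 ≈ -1.2148e+6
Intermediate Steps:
F = 276 (F = -23*(-12) = 276)
s(T) = 41/248 (s(T) = 414*(-1/496) + 1 = -207/248 + 1 = 41/248)
y = 41/248 ≈ 0.16532
(y + j) - 1999676 = (41/248 + 784902) - 1999676 = 194655737/248 - 1999676 = -301263911/248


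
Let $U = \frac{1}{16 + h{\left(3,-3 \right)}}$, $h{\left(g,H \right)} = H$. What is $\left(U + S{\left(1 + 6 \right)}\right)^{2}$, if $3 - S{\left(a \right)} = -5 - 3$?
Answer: $\frac{20736}{169} \approx 122.7$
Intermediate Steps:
$S{\left(a \right)} = 11$ ($S{\left(a \right)} = 3 - \left(-5 - 3\right) = 3 - -8 = 3 + 8 = 11$)
$U = \frac{1}{13}$ ($U = \frac{1}{16 - 3} = \frac{1}{13} \approx 0.076923$)
$\left(U + S{\left(1 + 6 \right)}\right)^{2} = \left(\frac{1}{13} + 11\right)^{2} = \left(\frac{144}{13}\right)^{2} = \frac{20736}{169}$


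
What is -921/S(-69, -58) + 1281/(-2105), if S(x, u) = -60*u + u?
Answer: -6322287/7203310 ≈ -0.87769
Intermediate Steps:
S(x, u) = -59*u
-921/S(-69, -58) + 1281/(-2105) = -921/((-59*(-58))) + 1281/(-2105) = -921/3422 + 1281*(-1/2105) = -921*1/3422 - 1281/2105 = -921/3422 - 1281/2105 = -6322287/7203310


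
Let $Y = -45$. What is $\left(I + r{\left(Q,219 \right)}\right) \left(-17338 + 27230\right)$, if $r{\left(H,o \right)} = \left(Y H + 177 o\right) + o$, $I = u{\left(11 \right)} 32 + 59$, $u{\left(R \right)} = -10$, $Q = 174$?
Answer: $305573772$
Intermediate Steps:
$I = -261$ ($I = \left(-10\right) 32 + 59 = -320 + 59 = -261$)
$r{\left(H,o \right)} = - 45 H + 178 o$ ($r{\left(H,o \right)} = \left(- 45 H + 177 o\right) + o = - 45 H + 178 o$)
$\left(I + r{\left(Q,219 \right)}\right) \left(-17338 + 27230\right) = \left(-261 + \left(\left(-45\right) 174 + 178 \cdot 219\right)\right) \left(-17338 + 27230\right) = \left(-261 + \left(-7830 + 38982\right)\right) 9892 = \left(-261 + 31152\right) 9892 = 30891 \cdot 9892 = 305573772$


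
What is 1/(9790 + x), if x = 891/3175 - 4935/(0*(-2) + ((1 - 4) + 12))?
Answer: 9525/88029548 ≈ 0.00010820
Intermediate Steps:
x = -5220202/9525 (x = 891*(1/3175) - 4935/(0 + (-3 + 12)) = 891/3175 - 4935/(0 + 9) = 891/3175 - 4935/9 = 891/3175 - 4935*⅑ = 891/3175 - 1645/3 = -5220202/9525 ≈ -548.05)
1/(9790 + x) = 1/(9790 - 5220202/9525) = 1/(88029548/9525) = 9525/88029548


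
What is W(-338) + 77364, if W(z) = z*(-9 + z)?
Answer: 194650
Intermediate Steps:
W(-338) + 77364 = -338*(-9 - 338) + 77364 = -338*(-347) + 77364 = 117286 + 77364 = 194650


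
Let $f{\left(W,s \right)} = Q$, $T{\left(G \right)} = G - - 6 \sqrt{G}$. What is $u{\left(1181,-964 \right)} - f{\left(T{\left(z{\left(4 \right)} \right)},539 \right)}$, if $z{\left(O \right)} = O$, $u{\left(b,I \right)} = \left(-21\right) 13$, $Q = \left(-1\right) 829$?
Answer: $556$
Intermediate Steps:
$Q = -829$
$u{\left(b,I \right)} = -273$
$T{\left(G \right)} = G + 6 \sqrt{G}$
$f{\left(W,s \right)} = -829$
$u{\left(1181,-964 \right)} - f{\left(T{\left(z{\left(4 \right)} \right)},539 \right)} = -273 - -829 = -273 + 829 = 556$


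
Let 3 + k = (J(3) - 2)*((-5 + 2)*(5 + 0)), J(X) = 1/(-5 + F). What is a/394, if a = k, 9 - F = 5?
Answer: 21/197 ≈ 0.10660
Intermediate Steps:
F = 4 (F = 9 - 1*5 = 9 - 5 = 4)
J(X) = -1 (J(X) = 1/(-5 + 4) = 1/(-1) = -1)
k = 42 (k = -3 + (-1 - 2)*((-5 + 2)*(5 + 0)) = -3 - (-9)*5 = -3 - 3*(-15) = -3 + 45 = 42)
a = 42
a/394 = 42/394 = (1/394)*42 = 21/197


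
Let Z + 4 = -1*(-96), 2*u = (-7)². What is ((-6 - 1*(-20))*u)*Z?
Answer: 31556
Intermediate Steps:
u = 49/2 (u = (½)*(-7)² = (½)*49 = 49/2 ≈ 24.500)
Z = 92 (Z = -4 - 1*(-96) = -4 + 96 = 92)
((-6 - 1*(-20))*u)*Z = ((-6 - 1*(-20))*(49/2))*92 = ((-6 + 20)*(49/2))*92 = (14*(49/2))*92 = 343*92 = 31556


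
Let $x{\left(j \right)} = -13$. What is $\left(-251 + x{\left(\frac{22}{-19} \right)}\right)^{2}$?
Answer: $69696$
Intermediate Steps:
$\left(-251 + x{\left(\frac{22}{-19} \right)}\right)^{2} = \left(-251 - 13\right)^{2} = \left(-264\right)^{2} = 69696$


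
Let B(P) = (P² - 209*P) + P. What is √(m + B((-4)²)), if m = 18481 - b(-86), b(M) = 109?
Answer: 30*√17 ≈ 123.69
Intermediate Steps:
m = 18372 (m = 18481 - 1*109 = 18481 - 109 = 18372)
B(P) = P² - 208*P
√(m + B((-4)²)) = √(18372 + (-4)²*(-208 + (-4)²)) = √(18372 + 16*(-208 + 16)) = √(18372 + 16*(-192)) = √(18372 - 3072) = √15300 = 30*√17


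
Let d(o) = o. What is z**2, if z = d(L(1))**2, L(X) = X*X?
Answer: 1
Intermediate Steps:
L(X) = X**2
z = 1 (z = (1**2)**2 = 1**2 = 1)
z**2 = 1**2 = 1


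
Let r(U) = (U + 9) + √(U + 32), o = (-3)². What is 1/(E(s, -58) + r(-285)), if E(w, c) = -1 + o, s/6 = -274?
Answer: -268/72077 - I*√253/72077 ≈ -0.0037182 - 0.00022068*I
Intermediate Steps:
s = -1644 (s = 6*(-274) = -1644)
o = 9
E(w, c) = 8 (E(w, c) = -1 + 9 = 8)
r(U) = 9 + U + √(32 + U) (r(U) = (9 + U) + √(32 + U) = 9 + U + √(32 + U))
1/(E(s, -58) + r(-285)) = 1/(8 + (9 - 285 + √(32 - 285))) = 1/(8 + (9 - 285 + √(-253))) = 1/(8 + (9 - 285 + I*√253)) = 1/(8 + (-276 + I*√253)) = 1/(-268 + I*√253)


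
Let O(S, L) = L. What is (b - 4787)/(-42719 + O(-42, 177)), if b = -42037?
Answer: 23412/21271 ≈ 1.1007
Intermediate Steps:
(b - 4787)/(-42719 + O(-42, 177)) = (-42037 - 4787)/(-42719 + 177) = -46824/(-42542) = -46824*(-1/42542) = 23412/21271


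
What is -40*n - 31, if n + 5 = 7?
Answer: -111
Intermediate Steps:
n = 2 (n = -5 + 7 = 2)
-40*n - 31 = -40*2 - 31 = -80 - 31 = -111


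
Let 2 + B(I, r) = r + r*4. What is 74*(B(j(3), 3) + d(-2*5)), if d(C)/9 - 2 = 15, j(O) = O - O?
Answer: 12284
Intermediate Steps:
j(O) = 0
d(C) = 153 (d(C) = 18 + 9*15 = 18 + 135 = 153)
B(I, r) = -2 + 5*r (B(I, r) = -2 + (r + r*4) = -2 + (r + 4*r) = -2 + 5*r)
74*(B(j(3), 3) + d(-2*5)) = 74*((-2 + 5*3) + 153) = 74*((-2 + 15) + 153) = 74*(13 + 153) = 74*166 = 12284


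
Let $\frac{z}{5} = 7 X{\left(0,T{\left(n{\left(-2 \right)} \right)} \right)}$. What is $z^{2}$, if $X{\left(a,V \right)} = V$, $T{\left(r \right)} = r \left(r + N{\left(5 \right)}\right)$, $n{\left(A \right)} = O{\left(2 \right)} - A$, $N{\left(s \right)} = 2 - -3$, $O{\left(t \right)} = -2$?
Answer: $0$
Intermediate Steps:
$N{\left(s \right)} = 5$ ($N{\left(s \right)} = 2 + 3 = 5$)
$n{\left(A \right)} = -2 - A$
$T{\left(r \right)} = r \left(5 + r\right)$ ($T{\left(r \right)} = r \left(r + 5\right) = r \left(5 + r\right)$)
$z = 0$ ($z = 5 \cdot 7 \left(-2 - -2\right) \left(5 - 0\right) = 5 \cdot 7 \left(-2 + 2\right) \left(5 + \left(-2 + 2\right)\right) = 5 \cdot 7 \cdot 0 \left(5 + 0\right) = 5 \cdot 7 \cdot 0 \cdot 5 = 5 \cdot 7 \cdot 0 = 5 \cdot 0 = 0$)
$z^{2} = 0^{2} = 0$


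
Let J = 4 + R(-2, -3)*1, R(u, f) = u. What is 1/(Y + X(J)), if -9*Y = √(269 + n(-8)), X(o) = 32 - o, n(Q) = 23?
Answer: 1215/36304 + 9*√73/36304 ≈ 0.035586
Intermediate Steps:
J = 2 (J = 4 - 2*1 = 4 - 2 = 2)
Y = -2*√73/9 (Y = -√(269 + 23)/9 = -2*√73/9 ≈ -1.8987)
1/(Y + X(J)) = 1/(-2*√73/9 + (32 - 1*2)) = 1/(-2*√73/9 + (32 - 2)) = 1/(-2*√73/9 + 30) = 1/(30 - 2*√73/9)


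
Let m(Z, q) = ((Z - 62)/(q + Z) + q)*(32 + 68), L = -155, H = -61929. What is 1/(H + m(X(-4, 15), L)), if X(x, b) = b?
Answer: -7/541768 ≈ -1.2921e-5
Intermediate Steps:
m(Z, q) = 100*q + 100*(-62 + Z)/(Z + q) (m(Z, q) = ((-62 + Z)/(Z + q) + q)*100 = (q + (-62 + Z)/(Z + q))*100 = 100*q + 100*(-62 + Z)/(Z + q))
1/(H + m(X(-4, 15), L)) = 1/(-61929 + 100*(-62 + 15 + (-155)² + 15*(-155))/(15 - 155)) = 1/(-61929 + 100*(-62 + 15 + 24025 - 2325)/(-140)) = 1/(-61929 + 100*(-1/140)*21653) = 1/(-61929 - 108265/7) = 1/(-541768/7) = -7/541768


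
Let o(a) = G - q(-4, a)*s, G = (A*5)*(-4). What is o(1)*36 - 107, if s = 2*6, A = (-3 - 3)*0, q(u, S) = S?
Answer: -539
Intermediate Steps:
A = 0 (A = -6*0 = 0)
s = 12
G = 0 (G = (0*5)*(-4) = 0*(-4) = 0)
o(a) = -12*a (o(a) = 0 - a*12 = 0 - 12*a = -12*a)
o(1)*36 - 107 = -12*1*36 - 107 = -12*36 - 107 = -432 - 107 = -539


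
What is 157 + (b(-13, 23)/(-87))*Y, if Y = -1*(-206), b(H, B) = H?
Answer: 16337/87 ≈ 187.78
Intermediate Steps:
Y = 206
157 + (b(-13, 23)/(-87))*Y = 157 - 13/(-87)*206 = 157 - 13*(-1/87)*206 = 157 + (13/87)*206 = 157 + 2678/87 = 16337/87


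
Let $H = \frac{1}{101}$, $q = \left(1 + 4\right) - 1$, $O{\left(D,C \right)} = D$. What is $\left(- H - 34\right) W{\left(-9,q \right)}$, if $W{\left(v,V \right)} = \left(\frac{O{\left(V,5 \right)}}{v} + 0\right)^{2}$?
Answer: $- \frac{18320}{2727} \approx -6.718$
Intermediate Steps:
$q = 4$ ($q = 5 - 1 = 4$)
$H = \frac{1}{101} \approx 0.009901$
$W{\left(v,V \right)} = \frac{V^{2}}{v^{2}}$ ($W{\left(v,V \right)} = \left(\frac{V}{v} + 0\right)^{2} = \left(\frac{V}{v}\right)^{2} = \frac{V^{2}}{v^{2}}$)
$\left(- H - 34\right) W{\left(-9,q \right)} = \left(\left(-1\right) \frac{1}{101} - 34\right) \frac{4^{2}}{81} = \left(- \frac{1}{101} - 34\right) 16 \cdot \frac{1}{81} = \left(- \frac{3435}{101}\right) \frac{16}{81} = - \frac{18320}{2727}$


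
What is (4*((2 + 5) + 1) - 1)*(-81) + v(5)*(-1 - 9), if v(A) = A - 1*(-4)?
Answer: -2601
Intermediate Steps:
v(A) = 4 + A (v(A) = A + 4 = 4 + A)
(4*((2 + 5) + 1) - 1)*(-81) + v(5)*(-1 - 9) = (4*((2 + 5) + 1) - 1)*(-81) + (4 + 5)*(-1 - 9) = (4*(7 + 1) - 1)*(-81) + 9*(-10) = (4*8 - 1)*(-81) - 90 = (32 - 1)*(-81) - 90 = 31*(-81) - 90 = -2511 - 90 = -2601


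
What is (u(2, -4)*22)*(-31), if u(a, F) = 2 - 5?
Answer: 2046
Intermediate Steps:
u(a, F) = -3
(u(2, -4)*22)*(-31) = -3*22*(-31) = -66*(-31) = 2046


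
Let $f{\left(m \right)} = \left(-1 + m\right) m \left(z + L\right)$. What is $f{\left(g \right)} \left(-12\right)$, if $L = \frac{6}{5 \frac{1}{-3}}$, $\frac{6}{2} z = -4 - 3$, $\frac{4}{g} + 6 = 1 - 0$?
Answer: $\frac{12816}{125} \approx 102.53$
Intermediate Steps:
$g = - \frac{4}{5}$ ($g = \frac{4}{-6 + \left(1 - 0\right)} = \frac{4}{-6 + \left(1 + 0\right)} = \frac{4}{-6 + 1} = \frac{4}{-5} = 4 \left(- \frac{1}{5}\right) = - \frac{4}{5} \approx -0.8$)
$z = - \frac{7}{3}$ ($z = \frac{-4 - 3}{3} = \frac{1}{3} \left(-7\right) = - \frac{7}{3} \approx -2.3333$)
$L = - \frac{18}{5}$ ($L = \frac{6}{5 \left(- \frac{1}{3}\right)} = \frac{6}{- \frac{5}{3}} = 6 \left(- \frac{3}{5}\right) = - \frac{18}{5} \approx -3.6$)
$f{\left(m \right)} = - \frac{89 m \left(-1 + m\right)}{15}$ ($f{\left(m \right)} = \left(-1 + m\right) m \left(- \frac{7}{3} - \frac{18}{5}\right) = m \left(-1 + m\right) \left(- \frac{89}{15}\right) = - \frac{89 m \left(-1 + m\right)}{15}$)
$f{\left(g \right)} \left(-12\right) = \frac{89}{15} \left(- \frac{4}{5}\right) \left(1 - - \frac{4}{5}\right) \left(-12\right) = \frac{89}{15} \left(- \frac{4}{5}\right) \left(1 + \frac{4}{5}\right) \left(-12\right) = \frac{89}{15} \left(- \frac{4}{5}\right) \frac{9}{5} \left(-12\right) = \left(- \frac{1068}{125}\right) \left(-12\right) = \frac{12816}{125}$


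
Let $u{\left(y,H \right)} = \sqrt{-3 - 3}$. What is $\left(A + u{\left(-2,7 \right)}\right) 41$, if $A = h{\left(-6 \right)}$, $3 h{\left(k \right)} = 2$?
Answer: $\frac{82}{3} + 41 i \sqrt{6} \approx 27.333 + 100.43 i$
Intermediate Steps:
$h{\left(k \right)} = \frac{2}{3}$ ($h{\left(k \right)} = \frac{1}{3} \cdot 2 = \frac{2}{3}$)
$u{\left(y,H \right)} = i \sqrt{6}$ ($u{\left(y,H \right)} = \sqrt{-6} = i \sqrt{6}$)
$A = \frac{2}{3} \approx 0.66667$
$\left(A + u{\left(-2,7 \right)}\right) 41 = \left(\frac{2}{3} + i \sqrt{6}\right) 41 = \frac{82}{3} + 41 i \sqrt{6}$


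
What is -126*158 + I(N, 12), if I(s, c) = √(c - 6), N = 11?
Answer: -19908 + √6 ≈ -19906.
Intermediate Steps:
I(s, c) = √(-6 + c)
-126*158 + I(N, 12) = -126*158 + √(-6 + 12) = -19908 + √6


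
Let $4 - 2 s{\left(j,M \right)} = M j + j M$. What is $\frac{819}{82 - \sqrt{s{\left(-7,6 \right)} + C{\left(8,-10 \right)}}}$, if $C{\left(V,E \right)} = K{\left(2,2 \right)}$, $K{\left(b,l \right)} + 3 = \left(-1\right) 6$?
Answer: $\frac{67158}{6689} + \frac{819 \sqrt{35}}{6689} \approx 10.764$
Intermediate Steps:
$K{\left(b,l \right)} = -9$ ($K{\left(b,l \right)} = -3 - 6 = -9$)
$C{\left(V,E \right)} = -9$
$s{\left(j,M \right)} = 2 - M j$ ($s{\left(j,M \right)} = 2 - \frac{M j + j M}{2} = 2 - \frac{M j + M j}{2} = 2 - \frac{2 M j}{2} = 2 - M j$)
$\frac{819}{82 - \sqrt{s{\left(-7,6 \right)} + C{\left(8,-10 \right)}}} = \frac{819}{82 - \sqrt{\left(2 - 6 \left(-7\right)\right) - 9}} = \frac{819}{82 - \sqrt{\left(2 + 42\right) - 9}} = \frac{819}{82 - \sqrt{44 - 9}} = \frac{819}{82 - \sqrt{35}}$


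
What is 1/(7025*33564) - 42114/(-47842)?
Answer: 4964968988621/5640263219100 ≈ 0.88027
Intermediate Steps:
1/(7025*33564) - 42114/(-47842) = (1/7025)*(1/33564) - 42114*(-1/47842) = 1/235787100 + 21057/23921 = 4964968988621/5640263219100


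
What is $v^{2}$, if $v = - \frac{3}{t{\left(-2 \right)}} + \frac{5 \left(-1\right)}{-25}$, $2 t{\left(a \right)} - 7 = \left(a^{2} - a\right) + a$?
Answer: $\frac{361}{3025} \approx 0.11934$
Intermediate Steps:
$t{\left(a \right)} = \frac{7}{2} + \frac{a^{2}}{2}$ ($t{\left(a \right)} = \frac{7}{2} + \frac{\left(a^{2} - a\right) + a}{2} = \frac{7}{2} + \frac{a^{2}}{2}$)
$v = - \frac{19}{55}$ ($v = - \frac{3}{\frac{7}{2} + \frac{\left(-2\right)^{2}}{2}} + \frac{5 \left(-1\right)}{-25} = - \frac{3}{\frac{7}{2} + \frac{1}{2} \cdot 4} - - \frac{1}{5} = - \frac{3}{\frac{7}{2} + 2} + \frac{1}{5} = - \frac{3}{\frac{11}{2}} + \frac{1}{5} = \left(-3\right) \frac{2}{11} + \frac{1}{5} = - \frac{6}{11} + \frac{1}{5} = - \frac{19}{55} \approx -0.34545$)
$v^{2} = \left(- \frac{19}{55}\right)^{2} = \frac{361}{3025}$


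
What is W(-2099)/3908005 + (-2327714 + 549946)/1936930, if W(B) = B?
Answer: -695159184891/756953212465 ≈ -0.91836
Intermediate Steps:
W(-2099)/3908005 + (-2327714 + 549946)/1936930 = -2099/3908005 + (-2327714 + 549946)/1936930 = -2099*1/3908005 - 1777768*1/1936930 = -2099/3908005 - 888884/968465 = -695159184891/756953212465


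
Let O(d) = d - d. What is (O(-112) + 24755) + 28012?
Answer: 52767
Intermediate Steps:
O(d) = 0
(O(-112) + 24755) + 28012 = (0 + 24755) + 28012 = 24755 + 28012 = 52767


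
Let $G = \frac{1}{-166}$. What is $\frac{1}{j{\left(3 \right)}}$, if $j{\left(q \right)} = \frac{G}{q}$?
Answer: $-498$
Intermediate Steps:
$G = - \frac{1}{166} \approx -0.0060241$
$j{\left(q \right)} = - \frac{1}{166 q}$
$\frac{1}{j{\left(3 \right)}} = \frac{1}{\left(- \frac{1}{166}\right) \frac{1}{3}} = \frac{1}{- \frac{1}{498}} = -498$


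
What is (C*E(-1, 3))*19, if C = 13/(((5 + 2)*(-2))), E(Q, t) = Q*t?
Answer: 741/14 ≈ 52.929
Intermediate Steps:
C = -13/14 (C = 13/((7*(-2))) = 13/(-14) = 13*(-1/14) = -13/14 ≈ -0.92857)
(C*E(-1, 3))*19 = -(-13)*3/14*19 = -13/14*(-3)*19 = (39/14)*19 = 741/14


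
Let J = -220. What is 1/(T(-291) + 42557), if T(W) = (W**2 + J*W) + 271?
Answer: 1/191529 ≈ 5.2211e-6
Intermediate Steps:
T(W) = 271 + W**2 - 220*W (T(W) = (W**2 - 220*W) + 271 = 271 + W**2 - 220*W)
1/(T(-291) + 42557) = 1/((271 + (-291)**2 - 220*(-291)) + 42557) = 1/((271 + 84681 + 64020) + 42557) = 1/(148972 + 42557) = 1/191529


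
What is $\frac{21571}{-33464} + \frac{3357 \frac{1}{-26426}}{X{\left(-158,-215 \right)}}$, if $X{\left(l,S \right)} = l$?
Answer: $- \frac{22488307555}{34930626728} \approx -0.6438$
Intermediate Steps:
$\frac{21571}{-33464} + \frac{3357 \frac{1}{-26426}}{X{\left(-158,-215 \right)}} = \frac{21571}{-33464} + \frac{3357 \frac{1}{-26426}}{-158} = 21571 \left(- \frac{1}{33464}\right) + 3357 \left(- \frac{1}{26426}\right) \left(- \frac{1}{158}\right) = - \frac{21571}{33464} - - \frac{3357}{4175308} = - \frac{21571}{33464} + \frac{3357}{4175308} = - \frac{22488307555}{34930626728}$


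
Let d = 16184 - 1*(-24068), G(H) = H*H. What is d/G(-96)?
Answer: 10063/2304 ≈ 4.3676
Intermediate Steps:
G(H) = H²
d = 40252 (d = 16184 + 24068 = 40252)
d/G(-96) = 40252/((-96)²) = 40252/9216 = 40252*(1/9216) = 10063/2304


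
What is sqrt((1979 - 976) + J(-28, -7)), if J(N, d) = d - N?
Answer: 32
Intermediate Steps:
sqrt((1979 - 976) + J(-28, -7)) = sqrt((1979 - 976) + (-7 - 1*(-28))) = sqrt(1003 + (-7 + 28)) = sqrt(1003 + 21) = sqrt(1024) = 32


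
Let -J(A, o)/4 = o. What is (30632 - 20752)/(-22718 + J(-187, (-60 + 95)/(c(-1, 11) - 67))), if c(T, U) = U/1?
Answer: -19760/45431 ≈ -0.43495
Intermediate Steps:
c(T, U) = U (c(T, U) = U*1 = U)
J(A, o) = -4*o
(30632 - 20752)/(-22718 + J(-187, (-60 + 95)/(c(-1, 11) - 67))) = (30632 - 20752)/(-22718 - 4*(-60 + 95)/(11 - 67)) = 9880/(-22718 - 140/(-56)) = 9880/(-22718 - 140*(-1)/56) = 9880/(-22718 - 4*(-5/8)) = 9880/(-22718 + 5/2) = 9880/(-45431/2) = 9880*(-2/45431) = -19760/45431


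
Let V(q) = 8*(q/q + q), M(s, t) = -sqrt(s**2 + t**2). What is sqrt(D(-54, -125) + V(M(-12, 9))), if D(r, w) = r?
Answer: I*sqrt(166) ≈ 12.884*I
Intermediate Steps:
V(q) = 8 + 8*q (V(q) = 8*(1 + q) = 8 + 8*q)
sqrt(D(-54, -125) + V(M(-12, 9))) = sqrt(-54 + (8 + 8*(-sqrt((-12)**2 + 9**2)))) = sqrt(-54 + (8 + 8*(-sqrt(144 + 81)))) = sqrt(-54 + (8 + 8*(-sqrt(225)))) = sqrt(-54 + (8 + 8*(-1*15))) = sqrt(-54 + (8 + 8*(-15))) = sqrt(-54 + (8 - 120)) = sqrt(-54 - 112) = sqrt(-166) = I*sqrt(166)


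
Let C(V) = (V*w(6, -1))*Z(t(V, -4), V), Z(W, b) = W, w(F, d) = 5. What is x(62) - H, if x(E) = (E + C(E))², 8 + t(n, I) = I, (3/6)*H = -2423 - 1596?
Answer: 13389002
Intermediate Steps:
H = -8038 (H = 2*(-2423 - 1596) = 2*(-4019) = -8038)
t(n, I) = -8 + I
C(V) = -60*V (C(V) = (V*5)*(-8 - 4) = (5*V)*(-12) = -60*V)
x(E) = 3481*E² (x(E) = (E - 60*E)² = (-59*E)² = 3481*E²)
x(62) - H = 3481*62² - 1*(-8038) = 3481*3844 + 8038 = 13380964 + 8038 = 13389002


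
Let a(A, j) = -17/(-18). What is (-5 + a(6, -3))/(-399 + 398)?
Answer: 73/18 ≈ 4.0556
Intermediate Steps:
a(A, j) = 17/18 (a(A, j) = -17*(-1/18) = 17/18)
(-5 + a(6, -3))/(-399 + 398) = (-5 + 17/18)/(-399 + 398) = -73/18/(-1) = -73/18*(-1) = 73/18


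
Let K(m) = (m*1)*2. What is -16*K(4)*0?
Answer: 0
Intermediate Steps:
K(m) = 2*m (K(m) = m*2 = 2*m)
-16*K(4)*0 = -32*4*0 = -16*8*0 = -128*0 = 0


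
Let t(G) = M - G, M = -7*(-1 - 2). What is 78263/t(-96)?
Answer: 78263/117 ≈ 668.91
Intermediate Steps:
M = 21 (M = -7*(-3) = 21)
t(G) = 21 - G
78263/t(-96) = 78263/(21 - 1*(-96)) = 78263/(21 + 96) = 78263/117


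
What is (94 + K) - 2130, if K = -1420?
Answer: -3456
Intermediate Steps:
(94 + K) - 2130 = (94 - 1420) - 2130 = -1326 - 2130 = -3456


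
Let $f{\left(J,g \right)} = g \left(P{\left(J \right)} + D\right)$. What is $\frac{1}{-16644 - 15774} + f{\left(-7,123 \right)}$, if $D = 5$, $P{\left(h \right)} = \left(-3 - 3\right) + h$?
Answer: $- \frac{31899313}{32418} \approx -984.0$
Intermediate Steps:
$P{\left(h \right)} = -6 + h$ ($P{\left(h \right)} = \left(-3 + \left(-5 + 2\right)\right) + h = \left(-3 - 3\right) + h = -6 + h$)
$f{\left(J,g \right)} = g \left(-1 + J\right)$ ($f{\left(J,g \right)} = g \left(\left(-6 + J\right) + 5\right) = g \left(-1 + J\right)$)
$\frac{1}{-16644 - 15774} + f{\left(-7,123 \right)} = \frac{1}{-16644 - 15774} + 123 \left(-1 - 7\right) = \frac{1}{-32418} + 123 \left(-8\right) = - \frac{1}{32418} - 984 = - \frac{31899313}{32418}$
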